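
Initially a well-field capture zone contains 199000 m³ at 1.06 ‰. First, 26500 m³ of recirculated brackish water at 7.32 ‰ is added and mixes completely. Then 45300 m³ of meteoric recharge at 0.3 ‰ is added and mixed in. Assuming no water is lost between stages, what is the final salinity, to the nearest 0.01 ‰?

Salt balance:
Initial salt = 199,000×1.06 = 210,940
After stage 1: salt = 210,940 + 26,500×7.32 = 404,920; volume = 225,500 m³; S = 1.796 ‰
After stage 2: salt = 404,920 + 45,300×0.3 = 418,510; volume = 270,800 m³
S = 418,510 / 270,800 = 1.5455 ‰

1.55 ‰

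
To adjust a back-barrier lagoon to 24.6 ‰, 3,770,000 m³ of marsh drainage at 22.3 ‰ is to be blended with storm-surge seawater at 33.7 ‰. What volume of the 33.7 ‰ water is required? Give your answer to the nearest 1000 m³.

Salt balance: 3,770,000×22.3 + V×33.7 = (3,770,000+V)×24.6
84,071,000 + 33.7V = 92,742,000 + 24.6V
8,671,000 = 9.1V
V = 952,857.14 m³

953000 m³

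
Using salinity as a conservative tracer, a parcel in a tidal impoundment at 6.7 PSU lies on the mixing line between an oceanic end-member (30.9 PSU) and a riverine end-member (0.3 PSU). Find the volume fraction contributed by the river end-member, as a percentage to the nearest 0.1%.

79.1%

Let f be the freshwater fraction. Salt balance per unit volume:
f×0.3 + (1−f)×30.9 = 6.7
f = (30.9 − 6.7) / (30.9 − 0.3) = 24.2/30.6 = 0.7908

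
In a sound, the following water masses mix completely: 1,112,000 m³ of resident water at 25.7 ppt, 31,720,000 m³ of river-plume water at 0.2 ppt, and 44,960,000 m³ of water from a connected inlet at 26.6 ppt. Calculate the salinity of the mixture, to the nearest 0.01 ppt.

Conserving salt mass:
salt = 1,112,000×25.7 + 31,720,000×0.2 + 44,960,000×26.6 = 28,578,400 + 6,344,000 + 1,195,936,000 = 1,230,858,400
volume = 1,112,000 + 31,720,000 + 44,960,000 = 77,792,000 m³
S = 1,230,858,400 / 77,792,000 = 15.8224 ppt

15.82 ppt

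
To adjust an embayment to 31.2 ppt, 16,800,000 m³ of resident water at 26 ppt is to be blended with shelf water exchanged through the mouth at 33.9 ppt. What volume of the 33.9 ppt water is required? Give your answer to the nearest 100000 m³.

Salt balance: 16,800,000×26 + V×33.9 = (16,800,000+V)×31.2
436,800,000 + 33.9V = 524,160,000 + 31.2V
87,360,000 = 2.7V
V = 32,355,555.56 m³

32400000 m³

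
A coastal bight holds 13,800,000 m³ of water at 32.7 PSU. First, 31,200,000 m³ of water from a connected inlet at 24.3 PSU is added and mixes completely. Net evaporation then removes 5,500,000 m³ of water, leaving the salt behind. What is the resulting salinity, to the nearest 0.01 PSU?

30.62 PSU

After mixing: salt = 13,800,000×32.7 + 31,200,000×24.3 = 1,209,420,000; volume = 45,000,000 m³
After evaporation: salt unchanged = 1,209,420,000; volume = 45,000,000 − 5,500,000 = 39,500,000 m³
S = 1,209,420,000 / 39,500,000 = 30.6182 PSU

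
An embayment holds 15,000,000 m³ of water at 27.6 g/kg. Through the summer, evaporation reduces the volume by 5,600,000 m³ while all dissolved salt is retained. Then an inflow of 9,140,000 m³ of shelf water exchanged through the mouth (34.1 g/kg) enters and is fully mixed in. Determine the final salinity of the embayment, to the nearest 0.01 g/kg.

39.14 g/kg

After evaporation: salt = 15,000,000×27.6 = 414,000,000; volume = 15,000,000 − 5,600,000 = 9,400,000 m³
After mixing: salt = 414,000,000 + 9,140,000×34.1 = 725,674,000; volume = 9,400,000 + 9,140,000 = 18,540,000 m³
S = 725,674,000 / 18,540,000 = 39.141 g/kg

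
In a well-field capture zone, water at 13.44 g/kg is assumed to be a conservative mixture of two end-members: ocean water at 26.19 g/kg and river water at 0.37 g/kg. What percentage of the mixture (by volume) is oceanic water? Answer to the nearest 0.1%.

50.6%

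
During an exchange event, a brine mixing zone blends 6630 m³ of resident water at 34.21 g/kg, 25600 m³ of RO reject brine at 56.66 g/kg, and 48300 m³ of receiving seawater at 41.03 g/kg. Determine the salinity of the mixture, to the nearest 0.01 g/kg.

Salt balance:
salt = 6,630×34.21 + 25,600×56.66 + 48,300×41.03 = 226,812.3 + 1,450,496 + 1,981,749 = 3,659,057.3
volume = 6,630 + 25,600 + 48,300 = 80,530 m³
S = 3,659,057.3 / 80,530 = 45.4372 g/kg

45.44 g/kg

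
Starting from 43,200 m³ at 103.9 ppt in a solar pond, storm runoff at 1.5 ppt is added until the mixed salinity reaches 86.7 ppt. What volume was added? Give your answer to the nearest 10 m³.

Salt balance: 43,200×103.9 + V×1.5 = (43,200+V)×86.7
4,488,480 + 1.5V = 3,745,440 + 86.7V
743,040 = 85.2V
V = 8,721.13 m³

8720 m³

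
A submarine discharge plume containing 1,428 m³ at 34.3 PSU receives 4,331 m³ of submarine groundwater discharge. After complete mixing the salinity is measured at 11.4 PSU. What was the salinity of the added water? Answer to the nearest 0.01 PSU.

Salt balance: 1,428×34.3 + 4,331×S = 5,759×11.4
48,980.4 + 4,331·S = 65,652.6
S = (65,652.6 − 48,980.4) / 4,331 = 3.8495 PSU

3.85 PSU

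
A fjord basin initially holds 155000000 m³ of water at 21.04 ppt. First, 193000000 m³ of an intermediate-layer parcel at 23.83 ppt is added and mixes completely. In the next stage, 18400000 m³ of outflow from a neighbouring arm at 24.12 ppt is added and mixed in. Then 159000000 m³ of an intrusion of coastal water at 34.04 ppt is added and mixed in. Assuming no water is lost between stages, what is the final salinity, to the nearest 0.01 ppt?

26.11 ppt

Total salt / total volume:
Initial salt = 155,000,000×21.04 = 3,261,200,000
After stage 1: salt = 3,261,200,000 + 193,000,000×23.83 = 7,860,390,000; volume = 348,000,000 m³; S = 22.587 ppt
After stage 2: salt = 7,860,390,000 + 18,400,000×24.12 = 8,304,198,000; volume = 366,400,000 m³; S = 22.664 ppt
After stage 3: salt = 8,304,198,000 + 159,000,000×34.04 = 13,716,558,000; volume = 525,400,000 m³
S = 13,716,558,000 / 525,400,000 = 26.1069 ppt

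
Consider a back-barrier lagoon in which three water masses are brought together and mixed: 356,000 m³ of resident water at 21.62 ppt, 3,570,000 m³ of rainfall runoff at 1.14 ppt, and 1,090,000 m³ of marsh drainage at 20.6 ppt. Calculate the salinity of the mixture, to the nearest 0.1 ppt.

6.8 ppt

Weighted by volume,
salt = 356,000×21.62 + 3,570,000×1.14 + 1,090,000×20.6 = 7,696,720 + 4,069,800 + 22,454,000 = 34,220,520
volume = 356,000 + 3,570,000 + 1,090,000 = 5,016,000 m³
S = 34,220,520 / 5,016,000 = 6.822 ppt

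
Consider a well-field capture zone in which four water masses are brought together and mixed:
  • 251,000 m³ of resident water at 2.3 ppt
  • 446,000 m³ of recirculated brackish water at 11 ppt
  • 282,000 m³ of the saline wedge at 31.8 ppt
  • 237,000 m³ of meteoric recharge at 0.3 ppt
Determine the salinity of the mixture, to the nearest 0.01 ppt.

11.94 ppt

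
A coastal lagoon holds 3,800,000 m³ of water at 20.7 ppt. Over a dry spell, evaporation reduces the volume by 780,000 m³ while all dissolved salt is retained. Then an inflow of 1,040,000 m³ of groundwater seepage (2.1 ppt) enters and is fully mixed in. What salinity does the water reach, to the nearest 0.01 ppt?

After evaporation: salt = 3,800,000×20.7 = 78,660,000; volume = 3,800,000 − 780,000 = 3,020,000 m³
After mixing: salt = 78,660,000 + 1,040,000×2.1 = 80,844,000; volume = 3,020,000 + 1,040,000 = 4,060,000 m³
S = 80,844,000 / 4,060,000 = 19.9123 ppt

19.91 ppt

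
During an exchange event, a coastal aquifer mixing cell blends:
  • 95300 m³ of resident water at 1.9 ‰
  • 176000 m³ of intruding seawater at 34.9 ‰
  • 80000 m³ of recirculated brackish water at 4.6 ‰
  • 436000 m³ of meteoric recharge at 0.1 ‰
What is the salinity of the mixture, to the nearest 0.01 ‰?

Salt balance:
salt = 95,300×1.9 + 176,000×34.9 + 80,000×4.6 + 436,000×0.1 = 181,070 + 6,142,400 + 368,000 + 43,600 = 6,735,070
volume = 95,300 + 176,000 + 80,000 + 436,000 = 787,300 m³
S = 6,735,070 / 787,300 = 8.5546 ‰

8.55 ‰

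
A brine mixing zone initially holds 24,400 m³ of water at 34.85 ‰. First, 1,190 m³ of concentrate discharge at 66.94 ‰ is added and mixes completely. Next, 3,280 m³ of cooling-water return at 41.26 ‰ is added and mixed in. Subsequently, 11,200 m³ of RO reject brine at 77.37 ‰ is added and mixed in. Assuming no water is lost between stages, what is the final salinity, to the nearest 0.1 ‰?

Total salt / total volume:
Initial salt = 24,400×34.85 = 850,340
After stage 1: salt = 850,340 + 1,190×66.94 = 929,998.6; volume = 25,590 m³; S = 36.342 ‰
After stage 2: salt = 929,998.6 + 3,280×41.26 = 1,065,331.4; volume = 28,870 m³; S = 36.901 ‰
After stage 3: salt = 1,065,331.4 + 11,200×77.37 = 1,931,875.4; volume = 40,070 m³
S = 1,931,875.4 / 40,070 = 48.2125 ‰

48.2 ‰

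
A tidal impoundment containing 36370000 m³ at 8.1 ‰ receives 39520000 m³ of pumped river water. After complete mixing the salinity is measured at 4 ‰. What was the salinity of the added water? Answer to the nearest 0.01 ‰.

Salt balance: 36,370,000×8.1 + 39,520,000×S = 75,890,000×4
294,597,000 + 39,520,000·S = 303,560,000
S = (303,560,000 − 294,597,000) / 39,520,000 = 0.2268 ‰

0.23 ‰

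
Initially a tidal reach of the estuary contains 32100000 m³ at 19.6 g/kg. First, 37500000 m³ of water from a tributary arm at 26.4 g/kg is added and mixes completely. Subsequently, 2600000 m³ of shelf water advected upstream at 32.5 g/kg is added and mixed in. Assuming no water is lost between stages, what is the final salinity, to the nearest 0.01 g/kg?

23.60 g/kg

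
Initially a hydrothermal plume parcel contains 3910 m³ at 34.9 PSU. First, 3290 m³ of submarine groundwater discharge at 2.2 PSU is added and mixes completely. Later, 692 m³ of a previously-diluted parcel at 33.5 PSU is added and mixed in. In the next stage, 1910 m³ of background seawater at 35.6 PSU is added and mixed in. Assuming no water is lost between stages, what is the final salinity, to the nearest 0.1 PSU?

24.0 PSU

Weighted by volume,
Initial salt = 3,910×34.9 = 136,459
After stage 1: salt = 136,459 + 3,290×2.2 = 143,697; volume = 7,200 m³; S = 19.958 PSU
After stage 2: salt = 143,697 + 692×33.5 = 166,879; volume = 7,892 m³; S = 21.145 PSU
After stage 3: salt = 166,879 + 1,910×35.6 = 234,875; volume = 9,802 m³
S = 234,875 / 9,802 = 23.9619 PSU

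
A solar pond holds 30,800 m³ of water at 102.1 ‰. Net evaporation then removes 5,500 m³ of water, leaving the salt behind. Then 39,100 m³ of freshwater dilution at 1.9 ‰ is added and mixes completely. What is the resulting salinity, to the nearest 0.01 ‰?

After evaporation: salt = 30,800×102.1 = 3,144,680; volume = 30,800 − 5,500 = 25,300 m³
After mixing: salt = 3,144,680 + 39,100×1.9 = 3,218,970; volume = 25,300 + 39,100 = 64,400 m³
S = 3,218,970 / 64,400 = 49.984 ‰

49.98 ‰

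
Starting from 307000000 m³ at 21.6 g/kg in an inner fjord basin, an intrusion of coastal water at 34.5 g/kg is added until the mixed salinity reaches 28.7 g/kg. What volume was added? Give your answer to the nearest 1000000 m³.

Salt balance: 307,000,000×21.6 + V×34.5 = (307,000,000+V)×28.7
6,631,200,000 + 34.5V = 8,810,900,000 + 28.7V
2,179,700,000 = 5.8V
V = 375,810,344.83 m³

376000000 m³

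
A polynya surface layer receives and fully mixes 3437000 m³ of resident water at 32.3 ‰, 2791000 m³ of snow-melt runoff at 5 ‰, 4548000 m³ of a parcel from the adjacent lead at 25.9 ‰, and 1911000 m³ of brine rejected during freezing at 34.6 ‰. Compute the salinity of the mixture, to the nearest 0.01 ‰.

Conserving salt mass:
salt = 3,437,000×32.3 + 2,791,000×5 + 4,548,000×25.9 + 1,911,000×34.6 = 111,015,100 + 13,955,000 + 117,793,200 + 66,120,600 = 308,883,900
volume = 3,437,000 + 2,791,000 + 4,548,000 + 1,911,000 = 12,687,000 m³
S = 308,883,900 / 12,687,000 = 24.3465 ‰

24.35 ‰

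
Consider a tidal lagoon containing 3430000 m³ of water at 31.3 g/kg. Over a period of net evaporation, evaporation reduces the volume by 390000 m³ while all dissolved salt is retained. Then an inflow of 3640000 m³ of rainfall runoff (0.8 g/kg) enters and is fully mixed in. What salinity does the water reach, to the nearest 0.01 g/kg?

After evaporation: salt = 3,430,000×31.3 = 107,359,000; volume = 3,430,000 − 390,000 = 3,040,000 m³
After mixing: salt = 107,359,000 + 3,640,000×0.8 = 110,271,000; volume = 3,040,000 + 3,640,000 = 6,680,000 m³
S = 110,271,000 / 6,680,000 = 16.5076 g/kg

16.51 g/kg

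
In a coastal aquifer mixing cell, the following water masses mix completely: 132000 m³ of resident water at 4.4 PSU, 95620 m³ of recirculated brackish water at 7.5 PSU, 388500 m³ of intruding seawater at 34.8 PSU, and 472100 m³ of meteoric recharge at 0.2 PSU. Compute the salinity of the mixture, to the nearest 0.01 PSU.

13.70 PSU

Mass of salt is conserved:
salt = 132,000×4.4 + 95,620×7.5 + 388,500×34.8 + 472,100×0.2 = 580,800 + 717,150 + 13,519,800 + 94,420 = 14,912,170
volume = 132,000 + 95,620 + 388,500 + 472,100 = 1,088,220 m³
S = 14,912,170 / 1,088,220 = 13.7033 PSU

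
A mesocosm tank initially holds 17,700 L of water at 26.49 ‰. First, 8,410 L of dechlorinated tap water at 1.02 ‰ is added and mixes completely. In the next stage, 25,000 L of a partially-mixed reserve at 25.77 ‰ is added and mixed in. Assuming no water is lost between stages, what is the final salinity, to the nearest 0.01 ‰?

Total salt / total volume:
Initial salt = 17,700×26.49 = 468,873
After stage 1: salt = 468,873 + 8,410×1.02 = 477,451.2; volume = 26,110 L; S = 18.286 ‰
After stage 2: salt = 477,451.2 + 25,000×25.77 = 1,121,701.2; volume = 51,110 L
S = 1,121,701.2 / 51,110 = 21.9468 ‰

21.95 ‰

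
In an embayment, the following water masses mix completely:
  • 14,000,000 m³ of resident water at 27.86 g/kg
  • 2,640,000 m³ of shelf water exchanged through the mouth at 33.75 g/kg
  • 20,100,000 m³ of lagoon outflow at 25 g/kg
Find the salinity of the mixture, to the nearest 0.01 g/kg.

26.72 g/kg

Weighted by volume,
salt = 14,000,000×27.86 + 2,640,000×33.75 + 20,100,000×25 = 390,040,000 + 89,100,000 + 502,500,000 = 981,640,000
volume = 14,000,000 + 2,640,000 + 20,100,000 = 36,740,000 m³
S = 981,640,000 / 36,740,000 = 26.7186 g/kg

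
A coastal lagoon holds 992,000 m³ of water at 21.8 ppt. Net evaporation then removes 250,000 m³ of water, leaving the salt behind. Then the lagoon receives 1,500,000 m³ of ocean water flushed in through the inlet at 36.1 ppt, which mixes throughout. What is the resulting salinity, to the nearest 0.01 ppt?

33.80 ppt

After evaporation: salt = 992,000×21.8 = 21,625,600; volume = 992,000 − 250,000 = 742,000 m³
After mixing: salt = 21,625,600 + 1,500,000×36.1 = 75,775,600; volume = 742,000 + 1,500,000 = 2,242,000 m³
S = 75,775,600 / 2,242,000 = 33.7982 ppt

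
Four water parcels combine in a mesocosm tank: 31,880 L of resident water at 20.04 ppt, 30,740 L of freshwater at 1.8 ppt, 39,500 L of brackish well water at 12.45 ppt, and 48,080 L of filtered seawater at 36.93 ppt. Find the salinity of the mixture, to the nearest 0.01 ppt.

Weighted by volume,
salt = 31,880×20.04 + 30,740×1.8 + 39,500×12.45 + 48,080×36.93 = 638,875.2 + 55,332 + 491,775 + 1,775,594.4 = 2,961,576.6
volume = 31,880 + 30,740 + 39,500 + 48,080 = 150,200 L
S = 2,961,576.6 / 150,200 = 19.7176 ppt

19.72 ppt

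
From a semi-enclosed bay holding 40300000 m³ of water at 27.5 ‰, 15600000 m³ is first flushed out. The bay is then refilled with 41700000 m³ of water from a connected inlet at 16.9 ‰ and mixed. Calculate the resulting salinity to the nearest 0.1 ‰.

20.8 ‰

Remaining after removal: 24,700,000 m³ at 27.5 ‰ (salt = 679,250,000)
After addition: salt = 679,250,000 + 41,700,000×16.9 = 1,383,980,000; volume = 66,400,000 m³
S = 1,383,980,000 / 66,400,000 = 20.8431 ‰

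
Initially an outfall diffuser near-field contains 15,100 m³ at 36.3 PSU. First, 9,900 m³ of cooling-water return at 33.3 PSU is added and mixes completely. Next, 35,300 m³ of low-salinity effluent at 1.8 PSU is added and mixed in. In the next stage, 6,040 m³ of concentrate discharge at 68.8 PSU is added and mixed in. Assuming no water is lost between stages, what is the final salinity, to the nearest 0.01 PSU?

20.45 PSU

Salt balance:
Initial salt = 15,100×36.3 = 548,130
After stage 1: salt = 548,130 + 9,900×33.3 = 877,800; volume = 25,000 m³; S = 35.112 PSU
After stage 2: salt = 877,800 + 35,300×1.8 = 941,340; volume = 60,300 m³; S = 15.611 PSU
After stage 3: salt = 941,340 + 6,040×68.8 = 1,356,892; volume = 66,340 m³
S = 1,356,892 / 66,340 = 20.4536 PSU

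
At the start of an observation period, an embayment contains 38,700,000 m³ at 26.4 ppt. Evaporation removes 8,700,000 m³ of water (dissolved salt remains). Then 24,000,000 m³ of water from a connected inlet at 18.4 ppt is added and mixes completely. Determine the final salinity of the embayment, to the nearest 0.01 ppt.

27.10 ppt

After evaporation: salt = 38,700,000×26.4 = 1,021,680,000; volume = 38,700,000 − 8,700,000 = 30,000,000 m³
After mixing: salt = 1,021,680,000 + 24,000,000×18.4 = 1,463,280,000; volume = 30,000,000 + 24,000,000 = 54,000,000 m³
S = 1,463,280,000 / 54,000,000 = 27.0978 ppt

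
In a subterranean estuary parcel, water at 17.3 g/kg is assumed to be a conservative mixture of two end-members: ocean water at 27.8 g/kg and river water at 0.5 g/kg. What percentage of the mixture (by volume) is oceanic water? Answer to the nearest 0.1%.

61.5%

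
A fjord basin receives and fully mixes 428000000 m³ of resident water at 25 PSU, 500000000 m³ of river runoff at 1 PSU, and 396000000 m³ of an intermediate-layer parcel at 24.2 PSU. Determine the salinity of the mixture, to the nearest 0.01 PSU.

15.70 PSU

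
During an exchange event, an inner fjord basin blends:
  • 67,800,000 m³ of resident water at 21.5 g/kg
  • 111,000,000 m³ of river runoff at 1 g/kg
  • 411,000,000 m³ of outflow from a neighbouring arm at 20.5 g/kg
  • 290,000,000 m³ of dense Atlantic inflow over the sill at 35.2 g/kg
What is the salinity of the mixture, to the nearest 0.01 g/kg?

Salt balance:
salt = 67,800,000×21.5 + 111,000,000×1 + 411,000,000×20.5 + 290,000,000×35.2 = 1,457,700,000 + 111,000,000 + 8,425,500,000 + 10,208,000,000 = 20,202,200,000
volume = 67,800,000 + 111,000,000 + 411,000,000 + 290,000,000 = 879,800,000 m³
S = 20,202,200,000 / 879,800,000 = 22.9623 g/kg

22.96 g/kg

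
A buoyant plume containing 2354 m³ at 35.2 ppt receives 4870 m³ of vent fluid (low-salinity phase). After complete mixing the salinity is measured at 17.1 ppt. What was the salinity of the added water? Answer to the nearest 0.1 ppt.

Salt balance: 2,354×35.2 + 4,870×S = 7,224×17.1
82,860.8 + 4,870·S = 123,530.4
S = (123,530.4 − 82,860.8) / 4,870 = 8.351 ppt

8.4 ppt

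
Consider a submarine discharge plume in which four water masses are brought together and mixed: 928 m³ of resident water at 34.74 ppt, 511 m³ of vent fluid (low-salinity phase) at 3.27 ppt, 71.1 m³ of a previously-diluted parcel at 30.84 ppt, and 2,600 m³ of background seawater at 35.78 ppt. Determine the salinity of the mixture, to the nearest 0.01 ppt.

Weighted by volume,
salt = 928×34.74 + 511×3.27 + 71.1×30.84 + 2,600×35.78 = 32,238.72 + 1,670.97 + 2,192.724 + 93,028 = 129,130.414
volume = 928 + 511 + 71.1 + 2,600 = 4,110.1 m³
S = 129,130.414 / 4,110.1 = 31.4178 ppt

31.42 ppt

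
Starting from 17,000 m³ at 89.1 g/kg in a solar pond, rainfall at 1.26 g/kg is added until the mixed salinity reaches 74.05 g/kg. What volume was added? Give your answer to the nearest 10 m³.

Salt balance: 17,000×89.1 + V×1.26 = (17,000+V)×74.05
1,514,700 + 1.26V = 1,258,850 + 74.05V
255,850 = 72.79V
V = 3,514.91 m³

3510 m³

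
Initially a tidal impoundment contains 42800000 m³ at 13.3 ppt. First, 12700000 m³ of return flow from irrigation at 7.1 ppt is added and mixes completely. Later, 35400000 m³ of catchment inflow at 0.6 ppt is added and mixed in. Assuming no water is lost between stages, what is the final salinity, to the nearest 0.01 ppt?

7.49 ppt

Total salt / total volume:
Initial salt = 42,800,000×13.3 = 569,240,000
After stage 1: salt = 569,240,000 + 12,700,000×7.1 = 659,410,000; volume = 55,500,000 m³; S = 11.881 ppt
After stage 2: salt = 659,410,000 + 35,400,000×0.6 = 680,650,000; volume = 90,900,000 m³
S = 680,650,000 / 90,900,000 = 7.4879 ppt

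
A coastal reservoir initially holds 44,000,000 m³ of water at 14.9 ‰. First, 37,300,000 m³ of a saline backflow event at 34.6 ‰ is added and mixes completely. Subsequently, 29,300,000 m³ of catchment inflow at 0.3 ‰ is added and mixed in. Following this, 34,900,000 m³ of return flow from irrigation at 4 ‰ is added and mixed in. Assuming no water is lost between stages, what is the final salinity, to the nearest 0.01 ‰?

Conserving salt mass:
Initial salt = 44,000,000×14.9 = 655,600,000
After stage 1: salt = 655,600,000 + 37,300,000×34.6 = 1,946,180,000; volume = 81,300,000 m³; S = 23.938 ‰
After stage 2: salt = 1,946,180,000 + 29,300,000×0.3 = 1,954,970,000; volume = 110,600,000 m³; S = 17.676 ‰
After stage 3: salt = 1,954,970,000 + 34,900,000×4 = 2,094,570,000; volume = 145,500,000 m³
S = 2,094,570,000 / 145,500,000 = 14.3957 ‰

14.40 ‰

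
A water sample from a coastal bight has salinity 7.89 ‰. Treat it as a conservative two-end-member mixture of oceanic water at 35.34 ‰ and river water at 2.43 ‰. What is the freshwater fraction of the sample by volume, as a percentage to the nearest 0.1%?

83.4%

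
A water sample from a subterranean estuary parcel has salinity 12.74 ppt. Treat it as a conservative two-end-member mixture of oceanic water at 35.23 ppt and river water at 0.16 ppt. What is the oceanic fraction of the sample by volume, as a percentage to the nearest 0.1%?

35.9%

Let g be the oceanic fraction. Salt balance per unit volume:
g×35.23 + (1−g)×0.16 = 12.74
g = (12.74 − 0.16) / (35.23 − 0.16) = 12.58/35.07 = 0.3587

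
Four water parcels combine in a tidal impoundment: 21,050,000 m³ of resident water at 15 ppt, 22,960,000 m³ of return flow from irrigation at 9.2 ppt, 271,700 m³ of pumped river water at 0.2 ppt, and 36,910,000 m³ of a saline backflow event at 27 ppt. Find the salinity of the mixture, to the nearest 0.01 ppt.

18.77 ppt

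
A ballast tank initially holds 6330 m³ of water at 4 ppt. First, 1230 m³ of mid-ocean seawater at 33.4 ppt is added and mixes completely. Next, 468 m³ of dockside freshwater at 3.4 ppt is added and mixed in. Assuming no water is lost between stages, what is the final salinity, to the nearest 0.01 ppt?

Total salt / total volume:
Initial salt = 6,330×4 = 25,320
After stage 1: salt = 25,320 + 1,230×33.4 = 66,402; volume = 7,560 m³; S = 8.783 ppt
After stage 2: salt = 66,402 + 468×3.4 = 67,993.2; volume = 8,028 m³
S = 67,993.2 / 8,028 = 8.4695 ppt

8.47 ppt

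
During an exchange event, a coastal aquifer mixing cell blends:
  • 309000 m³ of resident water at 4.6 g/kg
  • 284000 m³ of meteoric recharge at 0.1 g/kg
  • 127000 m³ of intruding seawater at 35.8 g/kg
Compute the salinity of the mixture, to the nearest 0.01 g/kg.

Mass of salt is conserved:
salt = 309,000×4.6 + 284,000×0.1 + 127,000×35.8 = 1,421,400 + 28,400 + 4,546,600 = 5,996,400
volume = 309,000 + 284,000 + 127,000 = 720,000 m³
S = 5,996,400 / 720,000 = 8.3283 g/kg

8.33 g/kg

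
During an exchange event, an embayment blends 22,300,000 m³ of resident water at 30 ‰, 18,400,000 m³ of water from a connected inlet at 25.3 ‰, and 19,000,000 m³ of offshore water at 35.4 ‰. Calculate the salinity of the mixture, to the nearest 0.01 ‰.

Weighted by volume,
salt = 22,300,000×30 + 18,400,000×25.3 + 19,000,000×35.4 = 669,000,000 + 465,520,000 + 672,600,000 = 1,807,120,000
volume = 22,300,000 + 18,400,000 + 19,000,000 = 59,700,000 m³
S = 1,807,120,000 / 59,700,000 = 30.27 ‰

30.27 ‰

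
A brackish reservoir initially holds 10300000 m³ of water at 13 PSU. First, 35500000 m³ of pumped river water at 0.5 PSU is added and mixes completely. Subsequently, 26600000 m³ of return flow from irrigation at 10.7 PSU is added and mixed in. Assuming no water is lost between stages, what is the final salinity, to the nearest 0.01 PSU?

Conserving salt mass:
Initial salt = 10,300,000×13 = 133,900,000
After stage 1: salt = 133,900,000 + 35,500,000×0.5 = 151,650,000; volume = 45,800,000 m³; S = 3.311 PSU
After stage 2: salt = 151,650,000 + 26,600,000×10.7 = 436,270,000; volume = 72,400,000 m³
S = 436,270,000 / 72,400,000 = 6.0258 PSU

6.03 PSU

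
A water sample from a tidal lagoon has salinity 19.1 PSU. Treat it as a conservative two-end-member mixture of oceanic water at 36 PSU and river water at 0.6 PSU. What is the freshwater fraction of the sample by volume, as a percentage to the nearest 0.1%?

47.7%

Let f be the freshwater fraction. Salt balance per unit volume:
f×0.6 + (1−f)×36 = 19.1
f = (36 − 19.1) / (36 − 0.6) = 16.9/35.4 = 0.4774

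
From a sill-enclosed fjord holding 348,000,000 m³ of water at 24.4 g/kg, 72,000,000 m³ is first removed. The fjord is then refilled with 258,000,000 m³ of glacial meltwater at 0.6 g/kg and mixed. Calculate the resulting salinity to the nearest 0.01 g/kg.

12.90 g/kg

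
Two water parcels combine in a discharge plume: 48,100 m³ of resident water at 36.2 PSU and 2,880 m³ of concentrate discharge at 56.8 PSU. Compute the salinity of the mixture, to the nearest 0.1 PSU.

By conservation of dissolved salt,
salt = 48,100×36.2 + 2,880×56.8 = 1,741,220 + 163,584 = 1,904,804
volume = 48,100 + 2,880 = 50,980 m³
S = 1,904,804 / 50,980 = 37.364 PSU

37.4 PSU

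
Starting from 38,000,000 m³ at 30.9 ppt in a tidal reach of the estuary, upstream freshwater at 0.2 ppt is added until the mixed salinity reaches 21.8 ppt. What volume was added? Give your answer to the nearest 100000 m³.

16000000 m³

Salt balance: 38,000,000×30.9 + V×0.2 = (38,000,000+V)×21.8
1,174,200,000 + 0.2V = 828,400,000 + 21.8V
345,800,000 = 21.6V
V = 16,009,259.26 m³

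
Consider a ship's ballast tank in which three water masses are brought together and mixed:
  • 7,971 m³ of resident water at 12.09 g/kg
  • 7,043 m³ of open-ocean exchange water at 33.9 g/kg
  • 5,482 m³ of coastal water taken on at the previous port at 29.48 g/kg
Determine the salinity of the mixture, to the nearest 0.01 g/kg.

Salt balance:
salt = 7,971×12.09 + 7,043×33.9 + 5,482×29.48 = 96,369.39 + 238,757.7 + 161,609.36 = 496,736.45
volume = 7,971 + 7,043 + 5,482 = 20,496 m³
S = 496,736.45 / 20,496 = 24.2358 g/kg

24.24 g/kg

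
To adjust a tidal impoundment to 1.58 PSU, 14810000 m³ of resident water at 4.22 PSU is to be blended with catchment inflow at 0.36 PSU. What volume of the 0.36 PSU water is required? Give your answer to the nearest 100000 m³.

Salt balance: 14,810,000×4.22 + V×0.36 = (14,810,000+V)×1.58
62,498,200 + 0.36V = 23,399,800 + 1.58V
39,098,400 = 1.22V
V = 32,047,868.85 m³

32000000 m³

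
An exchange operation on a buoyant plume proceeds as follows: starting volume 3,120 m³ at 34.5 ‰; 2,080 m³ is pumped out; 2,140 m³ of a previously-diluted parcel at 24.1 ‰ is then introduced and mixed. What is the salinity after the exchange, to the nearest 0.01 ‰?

Remaining after removal: 1,040 m³ at 34.5 ‰ (salt = 35,880)
After addition: salt = 35,880 + 2,140×24.1 = 87,454; volume = 3,180 m³
S = 87,454 / 3,180 = 27.5013 ‰

27.50 ‰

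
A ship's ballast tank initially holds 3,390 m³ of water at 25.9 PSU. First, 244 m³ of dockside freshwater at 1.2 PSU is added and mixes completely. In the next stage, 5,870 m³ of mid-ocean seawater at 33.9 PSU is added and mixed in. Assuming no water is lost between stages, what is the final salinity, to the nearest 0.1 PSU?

30.2 PSU

By conservation of dissolved salt,
Initial salt = 3,390×25.9 = 87,801
After stage 1: salt = 87,801 + 244×1.2 = 88,093.8; volume = 3,634 m³; S = 24.242 PSU
After stage 2: salt = 88,093.8 + 5,870×33.9 = 287,086.8; volume = 9,504 m³
S = 287,086.8 / 9,504 = 30.2069 PSU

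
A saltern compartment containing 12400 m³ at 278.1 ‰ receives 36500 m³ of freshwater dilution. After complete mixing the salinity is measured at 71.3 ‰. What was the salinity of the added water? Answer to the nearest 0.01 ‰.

Salt balance: 12,400×278.1 + 36,500×S = 48,900×71.3
3,448,440 + 36,500·S = 3,486,570
S = (3,486,570 − 3,448,440) / 36,500 = 1.0447 ‰

1.04 ‰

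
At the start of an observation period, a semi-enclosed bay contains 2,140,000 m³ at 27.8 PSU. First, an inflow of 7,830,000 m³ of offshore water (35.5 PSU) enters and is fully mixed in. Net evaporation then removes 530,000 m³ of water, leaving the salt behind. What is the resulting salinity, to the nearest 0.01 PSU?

35.75 PSU

After mixing: salt = 2,140,000×27.8 + 7,830,000×35.5 = 337,457,000; volume = 9,970,000 m³
After evaporation: salt unchanged = 337,457,000; volume = 9,970,000 − 530,000 = 9,440,000 m³
S = 337,457,000 / 9,440,000 = 35.7476 PSU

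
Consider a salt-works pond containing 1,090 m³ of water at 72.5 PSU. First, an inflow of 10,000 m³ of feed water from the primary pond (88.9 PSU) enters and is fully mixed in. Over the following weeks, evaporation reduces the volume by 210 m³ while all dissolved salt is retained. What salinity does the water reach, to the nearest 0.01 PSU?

After mixing: salt = 1,090×72.5 + 10,000×88.9 = 968,025; volume = 11,090 m³
After evaporation: salt unchanged = 968,025; volume = 11,090 − 210 = 10,880 m³
S = 968,025 / 10,880 = 88.9729 PSU

88.97 PSU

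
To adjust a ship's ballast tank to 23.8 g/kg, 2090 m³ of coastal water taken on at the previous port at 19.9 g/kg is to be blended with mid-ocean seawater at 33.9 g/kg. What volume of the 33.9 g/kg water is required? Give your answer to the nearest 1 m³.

Salt balance: 2,090×19.9 + V×33.9 = (2,090+V)×23.8
41,591 + 33.9V = 49,742 + 23.8V
8,151 = 10.1V
V = 807.03 m³

807 m³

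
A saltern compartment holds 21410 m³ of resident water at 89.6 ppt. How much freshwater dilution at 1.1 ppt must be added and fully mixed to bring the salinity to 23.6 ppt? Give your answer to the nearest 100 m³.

Salt balance: 21,410×89.6 + V×1.1 = (21,410+V)×23.6
1,918,336 + 1.1V = 505,276 + 23.6V
1,413,060 = 22.5V
V = 62,802.67 m³

62800 m³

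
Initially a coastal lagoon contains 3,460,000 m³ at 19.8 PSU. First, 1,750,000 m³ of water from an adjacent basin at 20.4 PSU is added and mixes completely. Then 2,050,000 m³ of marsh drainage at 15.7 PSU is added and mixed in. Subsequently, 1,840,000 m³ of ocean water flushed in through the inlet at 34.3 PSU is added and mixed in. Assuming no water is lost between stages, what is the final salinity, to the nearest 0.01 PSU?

Salt balance:
Initial salt = 3,460,000×19.8 = 68,508,000
After stage 1: salt = 68,508,000 + 1,750,000×20.4 = 104,208,000; volume = 5,210,000 m³; S = 20.002 PSU
After stage 2: salt = 104,208,000 + 2,050,000×15.7 = 136,393,000; volume = 7,260,000 m³; S = 18.787 PSU
After stage 3: salt = 136,393,000 + 1,840,000×34.3 = 199,505,000; volume = 9,100,000 m³
S = 199,505,000 / 9,100,000 = 21.9236 PSU

21.92 PSU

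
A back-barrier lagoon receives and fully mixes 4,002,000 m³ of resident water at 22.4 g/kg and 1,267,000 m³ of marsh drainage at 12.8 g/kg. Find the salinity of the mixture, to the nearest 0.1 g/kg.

Total salt / total volume:
salt = 4,002,000×22.4 + 1,267,000×12.8 = 89,644,800 + 16,217,600 = 105,862,400
volume = 4,002,000 + 1,267,000 = 5,269,000 m³
S = 105,862,400 / 5,269,000 = 20.092 g/kg

20.1 g/kg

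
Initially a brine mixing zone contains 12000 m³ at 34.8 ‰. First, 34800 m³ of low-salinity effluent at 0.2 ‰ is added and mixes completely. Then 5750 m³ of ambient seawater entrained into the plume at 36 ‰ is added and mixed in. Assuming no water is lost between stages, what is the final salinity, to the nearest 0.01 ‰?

12.02 ‰

Weighted by volume,
Initial salt = 12,000×34.8 = 417,600
After stage 1: salt = 417,600 + 34,800×0.2 = 424,560; volume = 46,800 m³; S = 9.072 ‰
After stage 2: salt = 424,560 + 5,750×36 = 631,560; volume = 52,550 m³
S = 631,560 / 52,550 = 12.0183 ‰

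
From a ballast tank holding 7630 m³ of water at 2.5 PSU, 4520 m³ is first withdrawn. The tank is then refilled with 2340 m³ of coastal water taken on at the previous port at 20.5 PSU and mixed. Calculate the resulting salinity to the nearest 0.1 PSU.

Remaining after removal: 3,110 m³ at 2.5 PSU (salt = 7,775)
After addition: salt = 7,775 + 2,340×20.5 = 55,745; volume = 5,450 m³
S = 55,745 / 5,450 = 10.2284 PSU

10.2 PSU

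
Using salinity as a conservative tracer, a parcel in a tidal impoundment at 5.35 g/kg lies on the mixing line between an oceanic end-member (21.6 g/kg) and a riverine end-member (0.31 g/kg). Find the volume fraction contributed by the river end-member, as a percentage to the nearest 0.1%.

Let f be the freshwater fraction. Salt balance per unit volume:
f×0.31 + (1−f)×21.6 = 5.35
f = (21.6 − 5.35) / (21.6 − 0.31) = 16.25/21.29 = 0.7633

76.3%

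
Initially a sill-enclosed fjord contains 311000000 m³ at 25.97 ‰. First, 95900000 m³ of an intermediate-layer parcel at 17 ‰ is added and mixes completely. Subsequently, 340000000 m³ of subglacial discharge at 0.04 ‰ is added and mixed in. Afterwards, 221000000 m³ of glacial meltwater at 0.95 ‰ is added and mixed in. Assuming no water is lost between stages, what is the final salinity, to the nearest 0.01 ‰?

10.26 ‰

By conservation of dissolved salt,
Initial salt = 311,000,000×25.97 = 8,076,670,000
After stage 1: salt = 8,076,670,000 + 95,900,000×17 = 9,706,970,000; volume = 406,900,000 m³; S = 23.856 ‰
After stage 2: salt = 9,706,970,000 + 340,000,000×0.04 = 9,720,570,000; volume = 746,900,000 m³; S = 13.015 ‰
After stage 3: salt = 9,720,570,000 + 221,000,000×0.95 = 9,930,520,000; volume = 967,900,000 m³
S = 9,930,520,000 / 967,900,000 = 10.2599 ‰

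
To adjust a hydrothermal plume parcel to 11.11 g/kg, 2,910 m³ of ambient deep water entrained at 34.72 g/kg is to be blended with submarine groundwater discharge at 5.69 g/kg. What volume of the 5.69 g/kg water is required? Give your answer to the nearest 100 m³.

Salt balance: 2,910×34.72 + V×5.69 = (2,910+V)×11.11
101,035.2 + 5.69V = 32,330.1 + 11.11V
68,705.1 = 5.42V
V = 12,676.22 m³

12700 m³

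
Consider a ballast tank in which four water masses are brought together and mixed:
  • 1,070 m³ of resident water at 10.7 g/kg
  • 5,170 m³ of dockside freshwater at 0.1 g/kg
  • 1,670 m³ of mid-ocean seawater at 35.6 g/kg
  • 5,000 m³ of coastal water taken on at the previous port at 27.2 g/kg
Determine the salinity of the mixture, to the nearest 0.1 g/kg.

Weighted by volume,
salt = 1,070×10.7 + 5,170×0.1 + 1,670×35.6 + 5,000×27.2 = 11,449 + 517 + 59,452 + 136,000 = 207,418
volume = 1,070 + 5,170 + 1,670 + 5,000 = 12,910 m³
S = 207,418 / 12,910 = 16.066 g/kg

16.1 g/kg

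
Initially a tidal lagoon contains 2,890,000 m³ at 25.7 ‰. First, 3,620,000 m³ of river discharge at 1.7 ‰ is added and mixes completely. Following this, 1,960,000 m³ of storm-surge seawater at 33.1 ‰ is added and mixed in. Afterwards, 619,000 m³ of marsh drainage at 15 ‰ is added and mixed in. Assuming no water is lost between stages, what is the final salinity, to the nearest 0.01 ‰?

17.01 ‰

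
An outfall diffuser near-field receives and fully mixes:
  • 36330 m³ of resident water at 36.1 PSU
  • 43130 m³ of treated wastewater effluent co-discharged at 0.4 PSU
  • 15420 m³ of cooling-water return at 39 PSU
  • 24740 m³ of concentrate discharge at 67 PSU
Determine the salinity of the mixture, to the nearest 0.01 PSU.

Weighted by volume,
salt = 36,330×36.1 + 43,130×0.4 + 15,420×39 + 24,740×67 = 1,311,513 + 17,252 + 601,380 + 1,657,580 = 3,587,725
volume = 36,330 + 43,130 + 15,420 + 24,740 = 119,620 m³
S = 3,587,725 / 119,620 = 29.9927 PSU

29.99 PSU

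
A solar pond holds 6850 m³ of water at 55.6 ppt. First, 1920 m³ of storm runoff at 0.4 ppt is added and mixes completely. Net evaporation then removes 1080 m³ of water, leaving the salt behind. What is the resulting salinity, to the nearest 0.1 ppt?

After mixing: salt = 6,850×55.6 + 1,920×0.4 = 381,628; volume = 8,770 m³
After evaporation: salt unchanged = 381,628; volume = 8,770 − 1,080 = 7,690 m³
S = 381,628 / 7,690 = 49.6265 ppt

49.6 ppt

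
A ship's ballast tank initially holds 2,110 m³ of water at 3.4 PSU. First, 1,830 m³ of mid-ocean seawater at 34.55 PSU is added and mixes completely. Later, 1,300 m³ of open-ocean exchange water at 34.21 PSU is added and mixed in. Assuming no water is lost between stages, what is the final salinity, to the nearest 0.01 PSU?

Total salt / total volume:
Initial salt = 2,110×3.4 = 7,174
After stage 1: salt = 7,174 + 1,830×34.55 = 70,400.5; volume = 3,940 m³; S = 17.868 PSU
After stage 2: salt = 70,400.5 + 1,300×34.21 = 114,873.5; volume = 5,240 m³
S = 114,873.5 / 5,240 = 21.9224 PSU

21.92 PSU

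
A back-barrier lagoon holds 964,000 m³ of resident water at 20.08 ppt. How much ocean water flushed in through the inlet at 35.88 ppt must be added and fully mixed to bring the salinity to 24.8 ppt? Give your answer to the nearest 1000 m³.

411000 m³

Salt balance: 964,000×20.08 + V×35.88 = (964,000+V)×24.8
19,357,120 + 35.88V = 23,907,200 + 24.8V
4,550,080 = 11.08V
V = 410,657.04 m³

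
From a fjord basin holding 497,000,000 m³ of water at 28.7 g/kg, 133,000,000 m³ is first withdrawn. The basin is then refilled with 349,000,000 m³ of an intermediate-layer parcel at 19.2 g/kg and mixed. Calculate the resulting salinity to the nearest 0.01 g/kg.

24.05 g/kg

Remaining after removal: 364,000,000 m³ at 28.7 g/kg (salt = 10,446,800,000)
After addition: salt = 10,446,800,000 + 349,000,000×19.2 = 17,147,600,000; volume = 713,000,000 m³
S = 17,147,600,000 / 713,000,000 = 24.0499 g/kg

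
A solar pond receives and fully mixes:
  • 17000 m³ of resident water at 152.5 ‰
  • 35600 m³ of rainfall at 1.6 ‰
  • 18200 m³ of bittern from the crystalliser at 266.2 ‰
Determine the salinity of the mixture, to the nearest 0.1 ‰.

Weighted by volume,
salt = 17,000×152.5 + 35,600×1.6 + 18,200×266.2 = 2,592,500 + 56,960 + 4,844,840 = 7,494,300
volume = 17,000 + 35,600 + 18,200 = 70,800 m³
S = 7,494,300 / 70,800 = 105.852 ‰

105.9 ‰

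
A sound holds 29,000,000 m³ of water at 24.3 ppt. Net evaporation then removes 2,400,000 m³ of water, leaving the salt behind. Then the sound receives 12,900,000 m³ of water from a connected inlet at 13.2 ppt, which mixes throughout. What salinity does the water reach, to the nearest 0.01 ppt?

After evaporation: salt = 29,000,000×24.3 = 704,700,000; volume = 29,000,000 − 2,400,000 = 26,600,000 m³
After mixing: salt = 704,700,000 + 12,900,000×13.2 = 874,980,000; volume = 26,600,000 + 12,900,000 = 39,500,000 m³
S = 874,980,000 / 39,500,000 = 22.1514 ppt

22.15 ppt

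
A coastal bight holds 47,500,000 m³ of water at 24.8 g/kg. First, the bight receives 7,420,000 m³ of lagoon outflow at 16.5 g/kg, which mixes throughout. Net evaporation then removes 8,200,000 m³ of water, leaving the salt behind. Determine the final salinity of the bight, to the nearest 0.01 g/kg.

27.83 g/kg

After mixing: salt = 47,500,000×24.8 + 7,420,000×16.5 = 1,300,430,000; volume = 54,920,000 m³
After evaporation: salt unchanged = 1,300,430,000; volume = 54,920,000 − 8,200,000 = 46,720,000 m³
S = 1,300,430,000 / 46,720,000 = 27.8345 g/kg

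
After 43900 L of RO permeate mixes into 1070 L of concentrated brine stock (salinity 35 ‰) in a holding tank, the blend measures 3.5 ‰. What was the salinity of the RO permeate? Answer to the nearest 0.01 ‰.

Salt balance: 1,070×35 + 43,900×S = 44,970×3.5
37,450 + 43,900·S = 157,395
S = (157,395 − 37,450) / 43,900 = 2.7322 ‰

2.73 ‰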